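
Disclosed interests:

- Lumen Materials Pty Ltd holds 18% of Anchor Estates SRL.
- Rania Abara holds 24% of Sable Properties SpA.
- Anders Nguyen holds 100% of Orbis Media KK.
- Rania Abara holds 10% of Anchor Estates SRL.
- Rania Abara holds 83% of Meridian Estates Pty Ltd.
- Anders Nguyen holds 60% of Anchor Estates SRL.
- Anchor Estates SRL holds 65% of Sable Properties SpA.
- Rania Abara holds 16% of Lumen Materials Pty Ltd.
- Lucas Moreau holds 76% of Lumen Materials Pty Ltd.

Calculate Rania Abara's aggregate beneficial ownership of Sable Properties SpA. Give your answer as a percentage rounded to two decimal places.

Rania reaches Sable along 3 paths.
Direct stake: 24% = 24%.
Via Anchor: 10% × 65% = 6.5%.
Via Lumen → Anchor: 16% × 18% × 65% = 1.872%.
Total: 24% + 6.5% + 1.872% = 32.372%.
Rounded: 32.37%.

32.37%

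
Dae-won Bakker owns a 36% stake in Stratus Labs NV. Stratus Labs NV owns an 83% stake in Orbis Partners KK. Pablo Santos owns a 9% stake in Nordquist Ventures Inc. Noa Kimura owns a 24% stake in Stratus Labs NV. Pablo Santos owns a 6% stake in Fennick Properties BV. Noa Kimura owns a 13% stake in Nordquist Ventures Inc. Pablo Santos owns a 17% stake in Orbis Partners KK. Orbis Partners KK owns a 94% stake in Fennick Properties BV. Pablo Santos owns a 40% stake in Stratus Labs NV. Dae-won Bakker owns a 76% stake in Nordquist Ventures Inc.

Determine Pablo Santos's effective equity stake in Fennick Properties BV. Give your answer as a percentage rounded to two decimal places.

53.19%

Pablo reaches Fennick along 3 paths.
Direct stake: 6% = 6%.
Via Stratus → Orbis: 40% × 83% × 94% = 31.208%.
Via Orbis: 17% × 94% = 15.98%.
Total: 6% + 31.208% + 15.98% = 53.188%.
Rounded: 53.19%.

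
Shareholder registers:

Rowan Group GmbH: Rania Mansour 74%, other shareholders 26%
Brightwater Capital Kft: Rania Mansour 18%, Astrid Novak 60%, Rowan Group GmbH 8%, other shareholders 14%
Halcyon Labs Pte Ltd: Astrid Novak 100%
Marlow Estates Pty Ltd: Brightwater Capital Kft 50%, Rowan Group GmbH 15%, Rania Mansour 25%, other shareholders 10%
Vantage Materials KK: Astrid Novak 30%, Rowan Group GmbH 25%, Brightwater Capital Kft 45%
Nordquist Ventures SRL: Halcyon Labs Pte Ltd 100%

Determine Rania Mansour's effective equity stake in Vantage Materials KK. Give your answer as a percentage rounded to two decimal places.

Rania reaches Vantage along 3 paths.
Via Rowan: 74% × 25% = 18.5%.
Via Brightwater: 18% × 45% = 8.1%.
Via Rowan → Brightwater: 74% × 8% × 45% = 2.664%.
Total: 18.5% + 8.1% + 2.664% = 29.264%.
Rounded: 29.26%.

29.26%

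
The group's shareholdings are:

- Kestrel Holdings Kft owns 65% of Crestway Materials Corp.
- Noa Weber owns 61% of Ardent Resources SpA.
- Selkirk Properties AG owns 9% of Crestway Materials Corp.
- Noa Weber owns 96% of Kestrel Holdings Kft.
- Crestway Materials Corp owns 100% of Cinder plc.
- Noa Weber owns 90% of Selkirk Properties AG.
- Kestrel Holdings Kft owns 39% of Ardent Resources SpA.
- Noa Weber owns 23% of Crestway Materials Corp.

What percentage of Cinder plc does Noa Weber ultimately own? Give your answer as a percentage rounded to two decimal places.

93.50%

Noa reaches Cinder along 3 paths.
Via Selkirk → Crestway: 90% × 9% × 100% = 8.1%.
Via Kestrel → Crestway: 96% × 65% × 100% = 62.4%.
Via Crestway: 23% × 100% = 23%.
Total: 8.1% + 62.4% + 23% = 93.5%.
Rounded: 93.50%.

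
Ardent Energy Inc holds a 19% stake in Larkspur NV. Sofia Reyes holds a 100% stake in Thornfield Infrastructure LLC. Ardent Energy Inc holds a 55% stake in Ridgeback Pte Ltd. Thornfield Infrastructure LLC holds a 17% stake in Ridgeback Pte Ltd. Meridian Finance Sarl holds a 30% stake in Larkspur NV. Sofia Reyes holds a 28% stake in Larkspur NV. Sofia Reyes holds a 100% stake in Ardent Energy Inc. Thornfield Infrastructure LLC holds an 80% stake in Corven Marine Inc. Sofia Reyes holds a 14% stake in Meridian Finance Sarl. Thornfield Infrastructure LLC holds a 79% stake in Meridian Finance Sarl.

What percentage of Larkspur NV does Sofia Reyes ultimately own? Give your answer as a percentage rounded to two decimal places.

74.90%

Sofia reaches Larkspur along 4 paths.
Via Thornfield → Meridian: 100% × 79% × 30% = 23.7%.
Via Meridian: 14% × 30% = 4.2%.
Direct stake: 28% = 28%.
Via Ardent: 100% × 19% = 19%.
Total: 23.7% + 4.2% + 28% + 19% = 74.9%.
Rounded: 74.90%.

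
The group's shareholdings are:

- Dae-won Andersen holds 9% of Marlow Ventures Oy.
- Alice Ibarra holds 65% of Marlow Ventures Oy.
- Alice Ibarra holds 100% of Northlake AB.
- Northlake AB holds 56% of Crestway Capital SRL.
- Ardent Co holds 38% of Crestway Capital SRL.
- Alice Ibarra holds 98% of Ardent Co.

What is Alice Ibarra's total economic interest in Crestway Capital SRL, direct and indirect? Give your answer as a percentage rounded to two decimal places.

93.24%

Alice reaches Crestway along 2 paths.
Via Northlake: 100% × 56% = 56%.
Via Ardent: 98% × 38% = 37.24%.
Total: 56% + 37.24% = 93.24%.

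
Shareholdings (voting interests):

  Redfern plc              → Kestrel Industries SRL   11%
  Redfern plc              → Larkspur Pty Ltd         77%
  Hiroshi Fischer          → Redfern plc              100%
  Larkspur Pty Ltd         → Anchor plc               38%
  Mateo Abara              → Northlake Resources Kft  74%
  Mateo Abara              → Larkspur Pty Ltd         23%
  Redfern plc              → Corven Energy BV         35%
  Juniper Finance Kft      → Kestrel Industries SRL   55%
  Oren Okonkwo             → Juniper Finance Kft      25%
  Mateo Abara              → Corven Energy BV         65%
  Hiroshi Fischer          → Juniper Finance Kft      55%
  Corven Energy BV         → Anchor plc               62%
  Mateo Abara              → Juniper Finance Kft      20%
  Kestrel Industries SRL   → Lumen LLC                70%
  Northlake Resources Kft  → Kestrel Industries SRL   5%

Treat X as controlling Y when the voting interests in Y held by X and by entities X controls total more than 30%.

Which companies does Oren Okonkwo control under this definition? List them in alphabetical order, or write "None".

None

Oren's largest direct stake is 25% in Juniper, which does not meet the threshold.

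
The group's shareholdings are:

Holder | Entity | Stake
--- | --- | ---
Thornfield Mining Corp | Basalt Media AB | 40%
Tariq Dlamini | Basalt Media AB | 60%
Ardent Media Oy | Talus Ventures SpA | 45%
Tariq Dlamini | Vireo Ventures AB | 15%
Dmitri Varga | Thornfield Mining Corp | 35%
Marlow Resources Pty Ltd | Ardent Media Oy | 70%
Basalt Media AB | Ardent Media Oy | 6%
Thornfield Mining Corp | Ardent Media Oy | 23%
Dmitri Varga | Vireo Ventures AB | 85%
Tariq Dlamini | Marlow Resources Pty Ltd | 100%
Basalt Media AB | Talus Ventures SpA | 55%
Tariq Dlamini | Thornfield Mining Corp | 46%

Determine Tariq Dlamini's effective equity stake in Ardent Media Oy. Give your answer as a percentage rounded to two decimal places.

Tariq reaches Ardent along 4 paths.
Via Marlow: 100% × 70% = 70%.
Via Thornfield: 46% × 23% = 10.58%.
Via Thornfield → Basalt: 46% × 40% × 6% = 1.104%.
Via Basalt: 60% × 6% = 3.6%.
Total: 70% + 10.58% + 1.104% + 3.6% = 85.284%.
Rounded: 85.28%.

85.28%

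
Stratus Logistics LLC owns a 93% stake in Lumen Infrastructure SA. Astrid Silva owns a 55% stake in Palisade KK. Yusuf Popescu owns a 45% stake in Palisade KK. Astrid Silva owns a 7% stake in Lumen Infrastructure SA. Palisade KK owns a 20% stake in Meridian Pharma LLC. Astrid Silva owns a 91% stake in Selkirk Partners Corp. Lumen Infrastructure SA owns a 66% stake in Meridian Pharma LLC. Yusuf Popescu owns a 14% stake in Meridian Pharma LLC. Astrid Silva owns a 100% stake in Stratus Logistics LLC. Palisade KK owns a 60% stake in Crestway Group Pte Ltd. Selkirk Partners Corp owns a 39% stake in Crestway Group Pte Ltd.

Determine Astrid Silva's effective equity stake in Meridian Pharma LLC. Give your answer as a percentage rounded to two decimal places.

77.00%

Astrid reaches Meridian along 3 paths.
Via Stratus → Lumen: 100% × 93% × 66% = 61.38%.
Via Lumen: 7% × 66% = 4.62%.
Via Palisade: 55% × 20% = 11%.
Total: 61.38% + 4.62% + 11% = 77%.
Rounded: 77.00%.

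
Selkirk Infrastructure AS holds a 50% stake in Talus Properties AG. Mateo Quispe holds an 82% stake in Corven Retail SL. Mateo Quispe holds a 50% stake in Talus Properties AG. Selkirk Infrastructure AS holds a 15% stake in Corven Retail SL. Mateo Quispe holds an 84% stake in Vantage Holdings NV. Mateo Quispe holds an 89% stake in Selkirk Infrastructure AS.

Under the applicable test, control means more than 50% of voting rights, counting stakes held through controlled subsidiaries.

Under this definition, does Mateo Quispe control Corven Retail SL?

Yes

Mateo holds 89% of Selkirk, so Mateo controls Selkirk.
Mateo and Selkirk together hold 82% + 15% = 97% of Corven, so Mateo controls Corven.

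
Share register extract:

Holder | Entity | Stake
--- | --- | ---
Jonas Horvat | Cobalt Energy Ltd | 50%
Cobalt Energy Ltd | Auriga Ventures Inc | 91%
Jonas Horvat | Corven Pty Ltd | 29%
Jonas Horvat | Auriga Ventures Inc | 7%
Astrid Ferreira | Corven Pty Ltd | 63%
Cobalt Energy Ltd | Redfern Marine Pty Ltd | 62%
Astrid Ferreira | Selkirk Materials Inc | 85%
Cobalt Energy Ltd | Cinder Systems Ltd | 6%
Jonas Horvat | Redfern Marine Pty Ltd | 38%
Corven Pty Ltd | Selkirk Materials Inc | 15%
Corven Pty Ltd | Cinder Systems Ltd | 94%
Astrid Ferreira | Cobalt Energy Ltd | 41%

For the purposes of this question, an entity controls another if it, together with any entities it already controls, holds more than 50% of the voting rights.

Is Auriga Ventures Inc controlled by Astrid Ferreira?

Astrid holds 63% of Corven, so Astrid controls Corven.
Corven and Astrid together hold 15% + 85% = 100% of Selkirk, so Astrid controls Selkirk.
Corven holds 94% of Cinder, so Astrid controls Cinder.
Neither Astrid nor any entity Astrid controls holds any voting interest in Auriga.
So Astrid does not control Auriga.

No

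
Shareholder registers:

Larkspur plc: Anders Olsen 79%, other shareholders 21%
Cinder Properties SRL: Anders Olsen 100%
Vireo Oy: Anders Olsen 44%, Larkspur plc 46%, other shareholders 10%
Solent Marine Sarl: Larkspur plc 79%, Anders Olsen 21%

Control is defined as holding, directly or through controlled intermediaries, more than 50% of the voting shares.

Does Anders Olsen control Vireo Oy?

Yes

Anders holds 79% of Larkspur, so Anders controls Larkspur.
Anders and Larkspur together hold 44% + 46% = 90% of Vireo, so Anders controls Vireo.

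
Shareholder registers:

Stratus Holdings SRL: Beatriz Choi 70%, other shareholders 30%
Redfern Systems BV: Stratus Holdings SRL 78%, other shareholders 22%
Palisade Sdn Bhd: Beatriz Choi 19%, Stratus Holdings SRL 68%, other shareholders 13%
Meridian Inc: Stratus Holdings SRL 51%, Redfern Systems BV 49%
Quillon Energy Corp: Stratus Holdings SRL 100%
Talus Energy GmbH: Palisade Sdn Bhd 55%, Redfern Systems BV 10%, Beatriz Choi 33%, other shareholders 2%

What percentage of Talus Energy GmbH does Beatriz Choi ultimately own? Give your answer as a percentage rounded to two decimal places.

Beatriz reaches Talus along 4 paths.
Via Palisade: 19% × 55% = 10.45%.
Via Stratus → Palisade: 70% × 68% × 55% = 26.18%.
Via Stratus → Redfern: 70% × 78% × 10% = 5.46%.
Direct stake: 33% = 33%.
Total: 10.45% + 26.18% + 5.46% + 33% = 75.09%.

75.09%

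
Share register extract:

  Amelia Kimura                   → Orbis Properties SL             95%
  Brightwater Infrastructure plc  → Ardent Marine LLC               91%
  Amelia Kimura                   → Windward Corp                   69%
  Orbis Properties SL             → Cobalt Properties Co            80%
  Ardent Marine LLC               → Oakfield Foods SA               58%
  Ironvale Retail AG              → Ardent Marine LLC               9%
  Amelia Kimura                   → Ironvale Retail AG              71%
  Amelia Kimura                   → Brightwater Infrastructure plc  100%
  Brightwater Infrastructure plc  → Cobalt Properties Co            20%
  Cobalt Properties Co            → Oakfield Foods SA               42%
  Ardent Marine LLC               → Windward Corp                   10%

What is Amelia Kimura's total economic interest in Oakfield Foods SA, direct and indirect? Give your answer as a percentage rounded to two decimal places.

96.81%

Amelia reaches Oakfield along 4 paths.
Via Brightwater → Ardent: 100% × 91% × 58% = 52.78%.
Via Ironvale → Ardent: 71% × 9% × 58% = 3.7062%.
Via Orbis → Cobalt: 95% × 80% × 42% = 31.92%.
Via Brightwater → Cobalt: 100% × 20% × 42% = 8.4%.
Total: 52.78% + 3.7062% + 31.92% + 8.4% = 96.8062%.
Rounded: 96.81%.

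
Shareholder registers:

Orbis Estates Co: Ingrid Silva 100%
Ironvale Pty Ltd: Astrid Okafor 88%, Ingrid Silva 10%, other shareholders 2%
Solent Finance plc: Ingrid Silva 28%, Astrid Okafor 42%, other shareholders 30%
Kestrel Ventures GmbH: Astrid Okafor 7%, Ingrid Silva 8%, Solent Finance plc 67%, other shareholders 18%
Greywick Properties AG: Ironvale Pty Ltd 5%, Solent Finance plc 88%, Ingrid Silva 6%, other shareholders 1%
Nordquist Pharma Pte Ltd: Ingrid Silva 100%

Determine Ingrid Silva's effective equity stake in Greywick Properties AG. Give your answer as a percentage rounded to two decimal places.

Ingrid reaches Greywick along 3 paths.
Via Ironvale: 10% × 5% = 0.5%.
Via Solent: 28% × 88% = 24.64%.
Direct stake: 6% = 6%.
Total: 0.5% + 24.64% + 6% = 31.14%.

31.14%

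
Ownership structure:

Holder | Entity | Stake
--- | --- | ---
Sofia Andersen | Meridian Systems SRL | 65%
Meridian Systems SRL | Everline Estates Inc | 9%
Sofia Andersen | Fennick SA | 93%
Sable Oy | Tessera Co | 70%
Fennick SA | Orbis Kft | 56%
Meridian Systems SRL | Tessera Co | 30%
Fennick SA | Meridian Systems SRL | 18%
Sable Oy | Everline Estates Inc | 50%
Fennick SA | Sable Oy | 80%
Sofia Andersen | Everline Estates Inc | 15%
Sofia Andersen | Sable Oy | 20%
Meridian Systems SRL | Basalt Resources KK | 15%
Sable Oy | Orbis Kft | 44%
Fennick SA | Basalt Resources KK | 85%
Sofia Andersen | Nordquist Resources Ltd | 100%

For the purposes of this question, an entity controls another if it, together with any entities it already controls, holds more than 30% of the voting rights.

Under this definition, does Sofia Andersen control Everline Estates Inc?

Yes

Sofia holds 93% of Fennick, so Sofia controls Fennick.
Fennick and Sofia together hold 18% + 65% = 83% of Meridian, so Sofia controls Meridian.
Sofia and Fennick together hold 20% + 80% = 100% of Sable, so Sofia controls Sable.
Sofia and Meridian and Sable together hold 15% + 9% + 50% = 74% of Everline, so Sofia controls Everline.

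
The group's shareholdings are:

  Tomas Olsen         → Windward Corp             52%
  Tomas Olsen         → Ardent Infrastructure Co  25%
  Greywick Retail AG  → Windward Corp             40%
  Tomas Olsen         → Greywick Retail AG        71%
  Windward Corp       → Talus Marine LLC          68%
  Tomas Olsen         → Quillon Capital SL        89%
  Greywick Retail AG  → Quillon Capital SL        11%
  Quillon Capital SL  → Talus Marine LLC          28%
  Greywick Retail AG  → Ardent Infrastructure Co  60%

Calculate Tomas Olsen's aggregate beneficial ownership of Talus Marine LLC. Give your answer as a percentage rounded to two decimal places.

81.78%

Tomas reaches Talus along 4 paths.
Via Quillon: 89% × 28% = 24.92%.
Via Greywick → Quillon: 71% × 11% × 28% = 2.1868%.
Via Greywick → Windward: 71% × 40% × 68% = 19.312%.
Via Windward: 52% × 68% = 35.36%.
Total: 24.92% + 2.1868% + 19.312% + 35.36% = 81.7788%.
Rounded: 81.78%.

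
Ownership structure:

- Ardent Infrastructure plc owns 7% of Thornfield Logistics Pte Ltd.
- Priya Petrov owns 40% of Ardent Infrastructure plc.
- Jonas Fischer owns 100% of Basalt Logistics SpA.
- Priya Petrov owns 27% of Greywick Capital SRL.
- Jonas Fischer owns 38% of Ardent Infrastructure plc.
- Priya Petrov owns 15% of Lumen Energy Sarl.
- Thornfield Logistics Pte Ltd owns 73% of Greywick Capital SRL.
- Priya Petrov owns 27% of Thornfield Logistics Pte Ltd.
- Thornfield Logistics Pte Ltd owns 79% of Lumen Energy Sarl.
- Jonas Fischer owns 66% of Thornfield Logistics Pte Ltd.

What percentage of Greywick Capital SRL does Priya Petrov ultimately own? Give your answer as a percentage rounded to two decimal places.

Priya reaches Greywick along 3 paths.
Direct stake: 27% = 27%.
Via Thornfield: 27% × 73% = 19.71%.
Via Ardent → Thornfield: 40% × 7% × 73% = 2.044%.
Total: 27% + 19.71% + 2.044% = 48.754%.
Rounded: 48.75%.

48.75%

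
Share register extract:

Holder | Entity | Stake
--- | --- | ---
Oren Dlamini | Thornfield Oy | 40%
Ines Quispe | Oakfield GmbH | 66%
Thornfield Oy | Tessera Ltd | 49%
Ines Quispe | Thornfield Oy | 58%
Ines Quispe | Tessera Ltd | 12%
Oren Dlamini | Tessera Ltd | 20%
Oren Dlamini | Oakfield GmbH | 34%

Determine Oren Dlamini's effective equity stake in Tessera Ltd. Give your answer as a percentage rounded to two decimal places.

Oren reaches Tessera along 2 paths.
Via Thornfield: 40% × 49% = 19.6%.
Direct stake: 20% = 20%.
Total: 19.6% + 20% = 39.6%.
Rounded: 39.60%.

39.60%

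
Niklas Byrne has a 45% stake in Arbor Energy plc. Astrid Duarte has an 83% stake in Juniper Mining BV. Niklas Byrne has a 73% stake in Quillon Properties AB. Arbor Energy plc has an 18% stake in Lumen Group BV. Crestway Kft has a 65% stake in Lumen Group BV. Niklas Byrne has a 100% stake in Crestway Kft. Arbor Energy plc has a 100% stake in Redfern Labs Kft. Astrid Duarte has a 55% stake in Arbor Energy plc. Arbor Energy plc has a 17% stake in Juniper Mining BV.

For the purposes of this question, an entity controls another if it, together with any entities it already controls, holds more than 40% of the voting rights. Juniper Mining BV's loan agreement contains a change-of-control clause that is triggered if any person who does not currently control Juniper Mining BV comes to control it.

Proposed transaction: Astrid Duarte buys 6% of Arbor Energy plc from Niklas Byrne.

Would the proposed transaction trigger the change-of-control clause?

No

The purchase adds only to Astrid's holdings (Niklas's stake shrinks), so Astrid is the only person who could newly come to control Juniper.
Astrid holds 55% of Arbor, so Astrid controls Arbor.
Astrid and Arbor together hold 83% + 17% = 100% of Juniper, so Astrid controls Juniper.
So Astrid already controls Juniper before the transaction.
After the purchase, Astrid's direct stake in Arbor rises to 55% + 6% = 61%, and Niklas's stake falls to 39%.
Astrid controlled Juniper already, so this is not a new person acquiring control; every other person's position is unchanged or reduced.
No new person acquires control, so the clause is not triggered.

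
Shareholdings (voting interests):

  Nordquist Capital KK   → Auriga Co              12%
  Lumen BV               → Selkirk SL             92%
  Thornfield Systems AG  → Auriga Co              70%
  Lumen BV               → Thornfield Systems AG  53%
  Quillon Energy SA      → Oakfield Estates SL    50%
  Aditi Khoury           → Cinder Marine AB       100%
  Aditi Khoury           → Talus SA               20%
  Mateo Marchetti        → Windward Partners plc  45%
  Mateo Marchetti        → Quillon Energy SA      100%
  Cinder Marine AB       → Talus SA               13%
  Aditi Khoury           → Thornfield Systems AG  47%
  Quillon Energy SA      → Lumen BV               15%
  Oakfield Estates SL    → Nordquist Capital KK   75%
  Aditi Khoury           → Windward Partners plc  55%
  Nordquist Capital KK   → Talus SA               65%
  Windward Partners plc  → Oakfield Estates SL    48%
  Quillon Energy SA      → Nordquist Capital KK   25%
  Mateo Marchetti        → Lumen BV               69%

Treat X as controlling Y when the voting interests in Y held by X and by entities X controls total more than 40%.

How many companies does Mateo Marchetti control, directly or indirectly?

9

Mateo holds 100% of Quillon, so Mateo controls Quillon.
Mateo holds 45% of Windward, so Mateo controls Windward.
Quillon and Mateo together hold 15% + 69% = 84% of Lumen, so Mateo controls Lumen.
Quillon and Windward together hold 50% + 48% = 98% of Oakfield, so Mateo controls Oakfield.
Oakfield and Quillon together hold 75% + 25% = 100% of Nordquist, so Mateo controls Nordquist.
Lumen holds 53% of Thornfield, so Mateo controls Thornfield.
Thornfield and Nordquist together hold 70% + 12% = 82% of Auriga, so Mateo controls Auriga.
Nordquist holds 65% of Talus, so Mateo controls Talus.
Lumen holds 92% of Selkirk, so Mateo controls Selkirk.
No other company's threshold is met.
Mateo controls 9 companies.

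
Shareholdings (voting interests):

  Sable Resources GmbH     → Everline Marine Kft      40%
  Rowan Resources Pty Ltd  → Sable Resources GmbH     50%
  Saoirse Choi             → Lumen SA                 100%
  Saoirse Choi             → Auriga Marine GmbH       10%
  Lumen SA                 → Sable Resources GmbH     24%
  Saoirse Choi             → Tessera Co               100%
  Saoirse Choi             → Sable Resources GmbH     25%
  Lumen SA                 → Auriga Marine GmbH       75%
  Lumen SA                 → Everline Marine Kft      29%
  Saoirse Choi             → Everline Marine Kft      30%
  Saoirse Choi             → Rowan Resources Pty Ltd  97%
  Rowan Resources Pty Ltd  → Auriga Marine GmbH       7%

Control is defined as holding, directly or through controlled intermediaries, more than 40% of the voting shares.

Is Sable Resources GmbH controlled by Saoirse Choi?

Yes

Saoirse holds 97% of Rowan, so Saoirse controls Rowan.
Saoirse holds 100% of Lumen, so Saoirse controls Lumen.
Saoirse and Lumen and Rowan together hold 25% + 24% + 50% = 99% of Sable, so Saoirse controls Sable.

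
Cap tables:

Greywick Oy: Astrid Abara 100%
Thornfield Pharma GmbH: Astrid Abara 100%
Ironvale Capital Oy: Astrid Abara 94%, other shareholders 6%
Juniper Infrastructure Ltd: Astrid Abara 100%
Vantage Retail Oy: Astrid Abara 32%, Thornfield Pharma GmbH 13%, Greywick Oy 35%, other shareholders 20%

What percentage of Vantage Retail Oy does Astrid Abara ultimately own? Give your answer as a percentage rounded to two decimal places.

Astrid reaches Vantage along 3 paths.
Direct stake: 32% = 32%.
Via Thornfield: 100% × 13% = 13%.
Via Greywick: 100% × 35% = 35%.
Total: 32% + 13% + 35% = 80%.
Rounded: 80.00%.

80.00%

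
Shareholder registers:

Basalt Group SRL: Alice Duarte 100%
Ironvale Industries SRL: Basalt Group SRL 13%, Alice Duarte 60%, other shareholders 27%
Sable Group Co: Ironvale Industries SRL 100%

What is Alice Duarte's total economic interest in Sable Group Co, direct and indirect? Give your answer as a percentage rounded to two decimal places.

73.00%

Alice reaches Sable along 2 paths.
Via Basalt → Ironvale: 100% × 13% × 100% = 13%.
Via Ironvale: 60% × 100% = 60%.
Total: 13% + 60% = 73%.
Rounded: 73.00%.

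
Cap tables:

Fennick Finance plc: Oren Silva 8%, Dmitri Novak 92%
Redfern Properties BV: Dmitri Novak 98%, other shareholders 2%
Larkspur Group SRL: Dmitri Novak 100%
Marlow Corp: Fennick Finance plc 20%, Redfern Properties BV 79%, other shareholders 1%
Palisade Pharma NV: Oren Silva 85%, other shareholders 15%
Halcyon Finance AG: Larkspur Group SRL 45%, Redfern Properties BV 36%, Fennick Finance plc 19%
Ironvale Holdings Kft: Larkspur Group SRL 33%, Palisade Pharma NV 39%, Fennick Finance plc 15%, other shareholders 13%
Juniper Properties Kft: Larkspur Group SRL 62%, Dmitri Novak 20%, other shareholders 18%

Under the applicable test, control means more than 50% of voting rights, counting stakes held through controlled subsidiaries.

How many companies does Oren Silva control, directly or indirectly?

Oren holds 85% of Palisade, so Oren controls Palisade.
No other company's threshold is met.
Oren controls 1 company.

1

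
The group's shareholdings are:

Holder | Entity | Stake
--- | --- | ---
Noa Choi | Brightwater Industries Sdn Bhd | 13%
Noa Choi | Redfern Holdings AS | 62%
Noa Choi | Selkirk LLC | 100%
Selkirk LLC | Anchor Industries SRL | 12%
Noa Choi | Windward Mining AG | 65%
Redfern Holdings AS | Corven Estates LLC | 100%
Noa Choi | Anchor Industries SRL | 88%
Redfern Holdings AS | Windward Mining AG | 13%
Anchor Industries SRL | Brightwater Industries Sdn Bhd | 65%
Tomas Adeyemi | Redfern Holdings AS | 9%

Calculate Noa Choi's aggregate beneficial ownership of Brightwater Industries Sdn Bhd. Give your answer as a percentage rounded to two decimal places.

78.00%

Noa reaches Brightwater along 3 paths.
Via Anchor: 88% × 65% = 57.2%.
Via Selkirk → Anchor: 100% × 12% × 65% = 7.8%.
Direct stake: 13% = 13%.
Total: 57.2% + 7.8% + 13% = 78%.
Rounded: 78.00%.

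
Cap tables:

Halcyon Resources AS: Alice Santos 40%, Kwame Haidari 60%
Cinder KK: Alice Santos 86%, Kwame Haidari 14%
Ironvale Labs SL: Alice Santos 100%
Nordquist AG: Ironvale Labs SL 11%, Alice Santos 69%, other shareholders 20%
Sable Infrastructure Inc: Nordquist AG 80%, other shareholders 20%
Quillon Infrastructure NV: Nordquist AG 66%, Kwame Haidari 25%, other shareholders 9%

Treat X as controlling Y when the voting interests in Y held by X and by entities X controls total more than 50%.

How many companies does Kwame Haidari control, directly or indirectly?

1

Kwame holds 60% of Halcyon, so Kwame controls Halcyon.
No other company's threshold is met.
Kwame controls 1 company.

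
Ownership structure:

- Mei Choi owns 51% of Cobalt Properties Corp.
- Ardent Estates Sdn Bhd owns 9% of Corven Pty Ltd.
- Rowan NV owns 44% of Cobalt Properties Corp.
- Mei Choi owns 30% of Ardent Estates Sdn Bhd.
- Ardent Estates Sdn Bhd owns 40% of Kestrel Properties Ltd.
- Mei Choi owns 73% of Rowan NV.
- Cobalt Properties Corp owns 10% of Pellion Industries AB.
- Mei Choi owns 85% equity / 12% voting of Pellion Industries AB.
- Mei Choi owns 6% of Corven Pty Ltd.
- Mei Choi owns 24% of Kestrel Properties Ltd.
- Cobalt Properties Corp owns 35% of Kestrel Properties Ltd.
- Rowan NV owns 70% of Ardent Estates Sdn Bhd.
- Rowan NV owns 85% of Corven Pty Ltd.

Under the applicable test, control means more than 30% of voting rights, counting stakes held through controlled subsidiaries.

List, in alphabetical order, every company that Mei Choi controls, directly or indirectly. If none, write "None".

Ardent Estates Sdn Bhd, Cobalt Properties Corp, Corven Pty Ltd, Kestrel Properties Ltd, Rowan NV

Mei holds 73% of Rowan, so Mei controls Rowan.
Rowan and Mei together hold 70% + 30% = 100% of Ardent, so Mei controls Ardent.
Mei and Rowan together hold 51% + 44% = 95% of Cobalt, so Mei controls Cobalt.
Mei and Ardent and Cobalt together hold 24% + 40% + 35% = 99% of Kestrel, so Mei controls Kestrel.
Mei and Ardent and Rowan together hold 6% + 9% + 85% = 100% of Corven, so Mei controls Corven.
No other company's threshold is met.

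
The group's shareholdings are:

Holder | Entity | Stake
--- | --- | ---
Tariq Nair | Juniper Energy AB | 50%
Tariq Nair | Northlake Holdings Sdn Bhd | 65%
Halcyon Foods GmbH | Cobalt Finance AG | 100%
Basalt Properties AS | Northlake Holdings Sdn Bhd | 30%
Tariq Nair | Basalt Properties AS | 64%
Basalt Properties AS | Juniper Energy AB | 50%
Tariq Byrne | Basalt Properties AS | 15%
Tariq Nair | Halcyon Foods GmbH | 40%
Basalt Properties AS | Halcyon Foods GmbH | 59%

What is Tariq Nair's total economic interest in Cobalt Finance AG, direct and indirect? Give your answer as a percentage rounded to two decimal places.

Tariq Nair reaches Cobalt along 2 paths.
Via Halcyon: 40% × 100% = 40%.
Via Basalt → Halcyon: 64% × 59% × 100% = 37.76%.
Total: 40% + 37.76% = 77.76%.

77.76%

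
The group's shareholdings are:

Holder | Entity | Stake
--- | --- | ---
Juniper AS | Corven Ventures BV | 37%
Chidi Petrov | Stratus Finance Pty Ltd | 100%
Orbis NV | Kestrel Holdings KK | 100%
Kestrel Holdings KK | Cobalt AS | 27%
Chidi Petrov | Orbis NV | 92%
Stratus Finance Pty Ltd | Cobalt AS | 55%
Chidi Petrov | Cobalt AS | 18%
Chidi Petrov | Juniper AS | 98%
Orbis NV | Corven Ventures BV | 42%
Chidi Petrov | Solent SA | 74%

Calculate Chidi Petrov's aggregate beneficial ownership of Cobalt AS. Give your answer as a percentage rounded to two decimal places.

97.84%

Chidi reaches Cobalt along 3 paths.
Via Stratus: 100% × 55% = 55%.
Via Orbis → Kestrel: 92% × 100% × 27% = 24.84%.
Direct stake: 18% = 18%.
Total: 55% + 24.84% + 18% = 97.84%.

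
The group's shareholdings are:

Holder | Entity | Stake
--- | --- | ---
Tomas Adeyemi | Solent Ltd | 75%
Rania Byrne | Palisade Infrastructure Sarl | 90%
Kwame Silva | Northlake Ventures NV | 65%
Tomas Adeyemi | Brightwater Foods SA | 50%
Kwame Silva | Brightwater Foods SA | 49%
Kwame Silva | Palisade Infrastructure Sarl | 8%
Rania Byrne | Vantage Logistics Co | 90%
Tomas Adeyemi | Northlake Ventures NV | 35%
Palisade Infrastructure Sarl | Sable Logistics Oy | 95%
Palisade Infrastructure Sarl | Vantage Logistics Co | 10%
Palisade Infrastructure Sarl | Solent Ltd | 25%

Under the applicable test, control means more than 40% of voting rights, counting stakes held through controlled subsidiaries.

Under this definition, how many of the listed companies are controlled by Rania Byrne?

3

Rania holds 90% of Palisade, so Rania controls Palisade.
Rania and Palisade together hold 90% + 10% = 100% of Vantage, so Rania controls Vantage.
Palisade holds 95% of Sable, so Rania controls Sable.
No other company's threshold is met.
Rania controls 3 companies.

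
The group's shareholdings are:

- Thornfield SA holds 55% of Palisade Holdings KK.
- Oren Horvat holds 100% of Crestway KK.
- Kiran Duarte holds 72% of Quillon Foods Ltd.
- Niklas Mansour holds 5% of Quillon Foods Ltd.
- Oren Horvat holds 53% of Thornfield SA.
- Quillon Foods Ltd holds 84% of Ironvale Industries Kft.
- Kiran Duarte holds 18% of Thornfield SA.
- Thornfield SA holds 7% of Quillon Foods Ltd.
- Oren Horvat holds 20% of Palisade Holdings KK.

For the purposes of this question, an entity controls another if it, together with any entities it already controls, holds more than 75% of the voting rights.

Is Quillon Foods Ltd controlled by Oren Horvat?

Oren holds 100% of Crestway, so Oren controls Crestway.
Neither Oren nor any entity Oren controls holds any voting interest in Quillon.
So Oren does not control Quillon.

No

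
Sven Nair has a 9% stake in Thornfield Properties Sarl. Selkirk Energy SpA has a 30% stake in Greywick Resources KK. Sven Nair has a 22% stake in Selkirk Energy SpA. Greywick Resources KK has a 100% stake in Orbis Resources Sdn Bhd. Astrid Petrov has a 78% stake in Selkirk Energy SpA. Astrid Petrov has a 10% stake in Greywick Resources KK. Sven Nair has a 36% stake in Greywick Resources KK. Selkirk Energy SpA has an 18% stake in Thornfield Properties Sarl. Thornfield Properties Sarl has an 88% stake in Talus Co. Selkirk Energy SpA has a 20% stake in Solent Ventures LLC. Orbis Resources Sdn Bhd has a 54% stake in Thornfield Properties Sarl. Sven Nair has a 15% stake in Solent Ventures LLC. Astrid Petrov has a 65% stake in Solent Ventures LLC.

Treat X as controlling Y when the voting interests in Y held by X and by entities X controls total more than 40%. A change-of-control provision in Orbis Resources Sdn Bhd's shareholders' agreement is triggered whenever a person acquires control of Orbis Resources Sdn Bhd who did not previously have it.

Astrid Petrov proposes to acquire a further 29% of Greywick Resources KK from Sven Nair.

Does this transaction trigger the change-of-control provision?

Yes

The purchase adds only to Astrid's holdings (Sven's stake shrinks), so Astrid is the only person who could newly come to control Orbis.
Astrid holds 78% of Selkirk, so Astrid controls Selkirk.
Astrid and Selkirk together hold 65% + 20% = 85% of Solent, so Astrid controls Solent.
Neither Astrid nor any entity Astrid controls holds any voting interest in Orbis.
So before the transaction, Astrid does not control Orbis.
After the purchase, Astrid's direct stake in Greywick rises to 10% + 29% = 39%, and Sven's stake falls to 7%.
Astrid and Selkirk together hold 39% + 30% = 69% of Greywick, so Astrid controls Greywick.
Greywick holds 100% of Orbis, so Astrid controls Orbis.
Astrid did not control Orbis before and does after, so the clause is triggered.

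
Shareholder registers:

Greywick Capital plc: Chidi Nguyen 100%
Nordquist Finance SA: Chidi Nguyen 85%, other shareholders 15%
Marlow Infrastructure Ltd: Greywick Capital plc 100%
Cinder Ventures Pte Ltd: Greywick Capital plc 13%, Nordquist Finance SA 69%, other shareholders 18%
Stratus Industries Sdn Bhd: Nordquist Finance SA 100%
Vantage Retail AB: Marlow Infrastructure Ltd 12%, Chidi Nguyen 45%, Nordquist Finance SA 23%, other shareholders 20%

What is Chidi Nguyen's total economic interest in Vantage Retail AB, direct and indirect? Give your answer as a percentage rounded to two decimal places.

Chidi reaches Vantage along 3 paths.
Via Greywick → Marlow: 100% × 100% × 12% = 12%.
Direct stake: 45% = 45%.
Via Nordquist: 85% × 23% = 19.55%.
Total: 12% + 45% + 19.55% = 76.55%.

76.55%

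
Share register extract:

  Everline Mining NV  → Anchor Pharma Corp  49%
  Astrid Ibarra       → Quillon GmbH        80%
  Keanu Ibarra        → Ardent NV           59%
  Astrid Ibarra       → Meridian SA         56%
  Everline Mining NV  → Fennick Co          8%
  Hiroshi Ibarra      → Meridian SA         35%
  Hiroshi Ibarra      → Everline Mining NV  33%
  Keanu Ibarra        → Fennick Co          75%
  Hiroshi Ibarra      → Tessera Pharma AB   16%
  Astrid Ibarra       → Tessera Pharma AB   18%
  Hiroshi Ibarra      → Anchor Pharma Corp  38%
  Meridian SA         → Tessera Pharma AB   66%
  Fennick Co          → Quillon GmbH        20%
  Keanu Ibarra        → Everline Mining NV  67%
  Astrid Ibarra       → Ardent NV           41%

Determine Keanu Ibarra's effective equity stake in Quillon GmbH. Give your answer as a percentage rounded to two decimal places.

Keanu reaches Quillon along 2 paths.
Via Fennick: 75% × 20% = 15%.
Via Everline → Fennick: 67% × 8% × 20% = 1.072%.
Total: 15% + 1.072% = 16.072%.
Rounded: 16.07%.

16.07%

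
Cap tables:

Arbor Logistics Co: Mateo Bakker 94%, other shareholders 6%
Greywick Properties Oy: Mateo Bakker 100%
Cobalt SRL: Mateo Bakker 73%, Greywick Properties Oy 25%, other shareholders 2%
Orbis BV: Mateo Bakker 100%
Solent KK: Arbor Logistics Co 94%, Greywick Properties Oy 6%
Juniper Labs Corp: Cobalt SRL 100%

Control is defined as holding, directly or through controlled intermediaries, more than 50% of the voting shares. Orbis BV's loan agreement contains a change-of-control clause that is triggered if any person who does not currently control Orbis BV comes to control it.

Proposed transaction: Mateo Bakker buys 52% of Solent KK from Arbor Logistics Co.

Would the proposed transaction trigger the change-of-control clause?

The purchase adds only to Mateo's holdings (Arbor's stake shrinks), so Mateo is the only person who could newly come to control Orbis.
Mateo holds 100% of Orbis, so Mateo controls Orbis.
So Mateo already controls Orbis before the transaction.
After the purchase, Mateo holds 52% of Solent directly, and Arbor's stake falls to 42%.
Mateo controlled Orbis already, so this is not a new person acquiring control; every other person's position is unchanged or reduced.
No new person acquires control, so the clause is not triggered.

No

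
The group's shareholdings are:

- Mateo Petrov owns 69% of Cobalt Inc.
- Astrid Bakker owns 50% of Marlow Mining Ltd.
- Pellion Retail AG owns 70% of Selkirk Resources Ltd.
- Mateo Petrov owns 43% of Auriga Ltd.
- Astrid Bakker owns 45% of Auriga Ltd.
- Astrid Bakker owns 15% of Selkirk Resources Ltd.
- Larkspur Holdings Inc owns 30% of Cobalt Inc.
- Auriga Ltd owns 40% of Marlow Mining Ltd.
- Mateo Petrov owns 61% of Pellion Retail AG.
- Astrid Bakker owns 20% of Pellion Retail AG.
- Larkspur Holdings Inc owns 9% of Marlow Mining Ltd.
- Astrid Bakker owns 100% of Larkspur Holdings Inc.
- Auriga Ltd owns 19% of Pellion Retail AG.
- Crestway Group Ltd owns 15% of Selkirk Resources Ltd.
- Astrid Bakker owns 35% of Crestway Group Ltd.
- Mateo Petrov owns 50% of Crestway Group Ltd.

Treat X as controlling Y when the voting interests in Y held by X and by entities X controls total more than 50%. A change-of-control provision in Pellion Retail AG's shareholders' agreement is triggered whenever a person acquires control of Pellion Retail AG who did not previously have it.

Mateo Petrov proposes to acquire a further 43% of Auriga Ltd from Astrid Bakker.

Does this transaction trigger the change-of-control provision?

No

The purchase adds only to Mateo's holdings (Astrid's stake shrinks), so Mateo is the only person who could newly come to control Pellion.
Mateo holds 61% of Pellion, so Mateo controls Pellion.
So Mateo already controls Pellion before the transaction.
After the purchase, Mateo's direct stake in Auriga rises to 43% + 43% = 86%, and Astrid's stake falls to 2%.
Mateo controlled Pellion already, so this is not a new person acquiring control; every other person's position is unchanged or reduced.
No new person acquires control, so the clause is not triggered.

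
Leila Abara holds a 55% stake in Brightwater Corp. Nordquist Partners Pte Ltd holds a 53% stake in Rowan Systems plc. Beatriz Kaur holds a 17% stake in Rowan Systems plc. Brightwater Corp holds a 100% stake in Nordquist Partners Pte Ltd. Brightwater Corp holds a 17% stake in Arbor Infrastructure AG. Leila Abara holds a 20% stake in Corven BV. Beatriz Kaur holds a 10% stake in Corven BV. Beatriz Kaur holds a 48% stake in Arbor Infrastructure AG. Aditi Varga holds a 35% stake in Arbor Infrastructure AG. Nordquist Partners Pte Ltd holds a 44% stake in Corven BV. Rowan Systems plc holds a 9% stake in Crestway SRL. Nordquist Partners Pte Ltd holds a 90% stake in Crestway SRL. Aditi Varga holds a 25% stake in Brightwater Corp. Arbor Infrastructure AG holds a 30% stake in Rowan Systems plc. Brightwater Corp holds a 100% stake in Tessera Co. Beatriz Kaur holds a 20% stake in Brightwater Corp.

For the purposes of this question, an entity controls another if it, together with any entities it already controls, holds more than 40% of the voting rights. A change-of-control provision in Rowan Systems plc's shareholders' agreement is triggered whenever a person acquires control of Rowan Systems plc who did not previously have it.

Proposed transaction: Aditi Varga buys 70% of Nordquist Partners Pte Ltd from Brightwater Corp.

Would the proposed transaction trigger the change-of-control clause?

Yes

The purchase adds only to Aditi's holdings (Brightwater's stake shrinks), so Aditi is the only person who could newly come to control Rowan.
Aditi's largest direct stake is 35% in Arbor, which does not meet the threshold, so Aditi controls no company.
Neither Aditi nor any entity Aditi controls holds any voting interest in Rowan.
So before the transaction, Aditi does not control Rowan.
After the purchase, Aditi holds 70% of Nordquist directly, and Brightwater's stake falls to 30%.
Aditi holds 70% of Nordquist, so Aditi controls Nordquist.
Nordquist holds 53% of Rowan, so Aditi controls Rowan.
Aditi did not control Rowan before and does after, so the clause is triggered.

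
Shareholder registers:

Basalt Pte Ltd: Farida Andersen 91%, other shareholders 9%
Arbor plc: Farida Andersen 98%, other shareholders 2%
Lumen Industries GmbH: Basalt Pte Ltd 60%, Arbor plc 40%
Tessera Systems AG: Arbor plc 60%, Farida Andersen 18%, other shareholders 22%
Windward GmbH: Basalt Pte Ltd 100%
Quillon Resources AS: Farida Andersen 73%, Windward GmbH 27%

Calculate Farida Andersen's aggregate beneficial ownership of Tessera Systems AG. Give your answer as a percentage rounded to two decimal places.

Farida reaches Tessera along 2 paths.
Via Arbor: 98% × 60% = 58.8%.
Direct stake: 18% = 18%.
Total: 58.8% + 18% = 76.8%.
Rounded: 76.80%.

76.80%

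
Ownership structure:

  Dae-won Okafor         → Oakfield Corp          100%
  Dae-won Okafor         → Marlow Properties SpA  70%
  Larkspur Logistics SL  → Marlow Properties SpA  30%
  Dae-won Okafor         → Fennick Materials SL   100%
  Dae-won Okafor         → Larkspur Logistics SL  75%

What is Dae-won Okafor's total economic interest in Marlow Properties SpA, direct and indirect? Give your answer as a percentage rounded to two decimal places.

Dae-won reaches Marlow along 2 paths.
Direct stake: 70% = 70%.
Via Larkspur: 75% × 30% = 22.5%.
Total: 70% + 22.5% = 92.5%.
Rounded: 92.50%.

92.50%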